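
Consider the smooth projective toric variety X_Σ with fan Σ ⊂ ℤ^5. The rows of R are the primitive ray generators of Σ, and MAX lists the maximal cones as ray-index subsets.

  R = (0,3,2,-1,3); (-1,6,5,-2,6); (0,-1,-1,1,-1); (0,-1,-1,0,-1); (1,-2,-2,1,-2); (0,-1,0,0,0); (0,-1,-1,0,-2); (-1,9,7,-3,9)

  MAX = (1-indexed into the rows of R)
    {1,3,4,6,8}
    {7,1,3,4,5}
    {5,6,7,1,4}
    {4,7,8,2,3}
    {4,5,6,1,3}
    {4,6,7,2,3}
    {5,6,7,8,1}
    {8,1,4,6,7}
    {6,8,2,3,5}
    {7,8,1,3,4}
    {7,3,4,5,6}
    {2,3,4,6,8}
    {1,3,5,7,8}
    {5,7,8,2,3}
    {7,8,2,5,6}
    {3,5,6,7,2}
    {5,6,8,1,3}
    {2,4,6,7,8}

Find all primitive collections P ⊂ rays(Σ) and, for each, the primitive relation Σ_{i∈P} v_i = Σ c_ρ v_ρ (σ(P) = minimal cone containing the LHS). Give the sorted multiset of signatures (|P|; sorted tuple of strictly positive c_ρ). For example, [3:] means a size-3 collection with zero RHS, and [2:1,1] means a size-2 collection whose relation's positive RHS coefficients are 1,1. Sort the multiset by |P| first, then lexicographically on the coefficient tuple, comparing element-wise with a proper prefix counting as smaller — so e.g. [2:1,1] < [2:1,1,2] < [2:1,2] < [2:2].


Δ(Σ) — 8 vertices, 5 min non-faces:

  P = {1,2}:  v_{1} + v_{2} = v_{8} ; sig = [2:1]
  P = {2,4,5}:  v_{2} + v_{4} + v_{5} = v_{1} ; sig = [3:1]
  P = {4,5,8}:  v_{4} + v_{5} + v_{8} = 2·v_{1} ; sig = [3:2]
  P = {1,3,6,7}:  v_{1} + v_{3} + v_{6} + v_{7} = 0 ; sig = [4:]
  P = {3,6,7,8}:  v_{3} + v_{6} + v_{7} + v_{8} = v_{2} ; sig = [4:1]

Signatures (|P|; sorted positive RHS coefficients), sorted:
[[2:1], [3:1], [3:2], [4:], [4:1]]


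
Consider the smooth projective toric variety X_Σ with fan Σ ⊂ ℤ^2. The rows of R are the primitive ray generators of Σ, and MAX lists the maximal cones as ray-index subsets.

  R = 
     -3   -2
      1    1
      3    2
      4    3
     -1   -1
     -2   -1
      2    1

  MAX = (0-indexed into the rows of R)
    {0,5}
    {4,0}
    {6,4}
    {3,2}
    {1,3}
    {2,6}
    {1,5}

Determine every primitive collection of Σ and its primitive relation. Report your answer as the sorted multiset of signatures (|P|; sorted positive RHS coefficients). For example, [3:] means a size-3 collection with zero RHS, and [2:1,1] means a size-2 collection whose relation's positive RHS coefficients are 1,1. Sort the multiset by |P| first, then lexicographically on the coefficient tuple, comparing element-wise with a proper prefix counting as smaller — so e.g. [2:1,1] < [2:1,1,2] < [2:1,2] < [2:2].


The 14 primitive collections of Σ (r=7, n=2):

  P={0,2}:  v_{0} + v_{2} = 0 — sig = [2:]
  P={1,4}:  v_{1} + v_{4} = 0 — sig = [2:]
  P={5,6}:  v_{5} + v_{6} = 0 — sig = [2:]
  P={0,1}:  v_{0} + v_{1} = v_{5} — sig = [2:1]
  P={0,3}:  v_{0} + v_{3} = v_{1} — sig = [2:1]
  P={0,6}:  v_{0} + v_{6} = v_{4} — sig = [2:1]
  P={1,2}:  v_{1} + v_{2} = v_{3} — sig = [2:1]
  P={1,6}:  v_{1} + v_{6} = v_{2} — sig = [2:1]
  P={2,4}:  v_{2} + v_{4} = v_{6} — sig = [2:1]
  P={2,5}:  v_{2} + v_{5} = v_{1} — sig = [2:1]
  P={3,4}:  v_{3} + v_{4} = v_{2} — sig = [2:1]
  P={4,5}:  v_{4} + v_{5} = v_{0} — sig = [2:1]
  P={3,5}:  v_{3} + v_{5} = 2·v_{1} — sig = [2:2]
  P={3,6}:  v_{3} + v_{6} = 2·v_{2} — sig = [2:2]

Sorted signature multiset PRS(X):
[[2:], [2:], [2:], [2:1], [2:1], [2:1], [2:1], [2:1], [2:1], [2:1], [2:1], [2:1], [2:2], [2:2]]


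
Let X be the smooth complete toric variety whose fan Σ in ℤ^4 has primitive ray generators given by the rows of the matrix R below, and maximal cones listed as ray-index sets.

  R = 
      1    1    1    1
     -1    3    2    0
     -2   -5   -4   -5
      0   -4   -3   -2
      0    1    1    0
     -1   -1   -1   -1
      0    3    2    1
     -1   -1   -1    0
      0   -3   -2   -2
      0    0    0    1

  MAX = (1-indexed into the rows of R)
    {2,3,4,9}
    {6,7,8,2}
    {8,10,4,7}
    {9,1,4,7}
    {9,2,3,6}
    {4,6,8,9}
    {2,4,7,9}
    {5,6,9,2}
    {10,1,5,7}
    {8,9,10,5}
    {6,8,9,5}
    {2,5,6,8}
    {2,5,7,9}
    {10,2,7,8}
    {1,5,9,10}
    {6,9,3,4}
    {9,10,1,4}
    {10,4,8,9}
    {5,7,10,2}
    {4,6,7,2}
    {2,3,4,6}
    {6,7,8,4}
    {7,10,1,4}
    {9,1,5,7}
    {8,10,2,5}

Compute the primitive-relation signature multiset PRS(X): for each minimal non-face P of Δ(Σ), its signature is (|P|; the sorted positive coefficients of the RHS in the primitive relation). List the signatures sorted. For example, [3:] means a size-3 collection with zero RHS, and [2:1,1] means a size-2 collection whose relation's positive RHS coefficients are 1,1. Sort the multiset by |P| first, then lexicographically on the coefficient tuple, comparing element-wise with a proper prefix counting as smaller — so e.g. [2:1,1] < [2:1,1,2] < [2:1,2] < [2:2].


20 collections generate NE(X_Σ); each relation:

  {1,6}:  v_{1} + v_{6} = 0  ⟹  sig = [2:]
  {1,8}:  v_{1} + v_{8} = v_{10}  ⟹  sig = [2:1]
  {4,5}:  v_{4} + v_{5} = v_{9}  ⟹  sig = [2:1]
  {6,10}:  v_{6} + v_{10} = v_{8}  ⟹  sig = [2:1]
  {1,2}:  v_{1} + v_{2} = v_{5} + v_{7}  ⟹  sig = [2:1,1]
  {1,3}:  v_{1} + v_{3} = v_{2} + v_{4} + v_{9}  ⟹  sig = [2:1,1,1]
  {3,5}:  v_{3} + v_{5} = v_{2} + v_{6} + 2·v_{9}  ⟹  sig = [2:1,1,2]
  {3,10}:  v_{3} + v_{10} = 2·v_{6} + v_{9}  ⟹  sig = [2:1,2]
  {3,8}:  v_{3} + v_{8} = 3·v_{6} + v_{9}  ⟹  sig = [2:1,3]
  {3,7}:  v_{3} + v_{7} = 2·v_{2} + 2·v_{4}  ⟹  sig = [2:2,2]
  {7,9,10}:  v_{7} + v_{9} + v_{10} = 0  ⟹  sig = [3:]
  {2,4,10}:  v_{2} + v_{4} + v_{10} = v_{6}  ⟹  sig = [3:1]
  {5,6,7}:  v_{5} + v_{6} + v_{7} = v_{2}  ⟹  sig = [3:1]
  {7,8,9}:  v_{7} + v_{8} + v_{9} = v_{6}  ⟹  sig = [3:1]
  {2,9,10}:  v_{2} + v_{9} + v_{10} = v_{5} + v_{6}  ⟹  sig = [3:1,1]
  {5,7,8}:  v_{5} + v_{7} + v_{8} = v_{2} + v_{10}  ⟹  sig = [3:1,1]
  {6,7,9}:  v_{6} + v_{7} + v_{9} = v_{2} + v_{4}  ⟹  sig = [3:1,1]
  {2,8,9}:  v_{2} + v_{8} + v_{9} = v_{5} + 2·v_{6}  ⟹  sig = [3:1,2]
  {2,4,8}:  v_{2} + v_{4} + v_{8} = 2·v_{6}  ⟹  sig = [3:2]
  {2,4,6,9}:  v_{2} + v_{4} + v_{6} + v_{9} = v_{3}  ⟹  sig = [4:1]

Hence PRS(X_Σ) =
    [2:]
    [2:1]
    [2:1]
    [2:1]
    [2:1,1]
    [2:1,1,1]
    [2:1,1,2]
    [2:1,2]
    [2:1,3]
    [2:2,2]
    [3:]
    [3:1]
    [3:1]
    [3:1]
    [3:1,1]
    [3:1,1]
    [3:1,1]
    [3:1,2]
    [3:2]
    [4:1]


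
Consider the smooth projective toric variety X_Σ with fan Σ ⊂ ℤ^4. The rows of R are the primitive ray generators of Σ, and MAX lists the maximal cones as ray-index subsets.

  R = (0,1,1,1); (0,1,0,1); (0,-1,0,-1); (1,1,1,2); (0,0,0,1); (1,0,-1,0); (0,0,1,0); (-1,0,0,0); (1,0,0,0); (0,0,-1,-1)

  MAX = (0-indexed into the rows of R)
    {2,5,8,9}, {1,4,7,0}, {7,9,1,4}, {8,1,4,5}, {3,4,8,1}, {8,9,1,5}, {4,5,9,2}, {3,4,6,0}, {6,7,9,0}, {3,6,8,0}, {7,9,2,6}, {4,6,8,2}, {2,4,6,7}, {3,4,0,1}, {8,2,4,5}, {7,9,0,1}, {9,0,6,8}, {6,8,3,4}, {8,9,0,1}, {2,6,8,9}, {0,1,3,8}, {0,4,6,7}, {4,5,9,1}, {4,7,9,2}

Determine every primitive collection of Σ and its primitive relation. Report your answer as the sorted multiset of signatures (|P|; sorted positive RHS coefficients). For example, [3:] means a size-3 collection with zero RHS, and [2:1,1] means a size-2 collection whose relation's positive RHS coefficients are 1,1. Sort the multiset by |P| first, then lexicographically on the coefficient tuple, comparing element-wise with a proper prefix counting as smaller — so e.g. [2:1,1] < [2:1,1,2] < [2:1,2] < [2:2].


|primitive collections| = 15. Relations:

  • {1,2}:  v_{1} + v_{2} = 0  ⇒ sig = [2:]
  • {7,8}:  v_{7} + v_{8} = 0  ⇒ sig = [2:]
  • {0,2}:  v_{0} + v_{2} = v_{6}  ⇒ sig = [2:1]
  • {1,6}:  v_{1} + v_{6} = v_{0}  ⇒ sig = [2:1]
  • {5,6}:  v_{5} + v_{6} = v_{8}  ⇒ sig = [2:1]
  • {0,5}:  v_{0} + v_{5} = v_{1} + v_{8}  ⇒ sig = [2:1,1]
  • {3,7}:  v_{3} + v_{7} = v_{0} + v_{4}  ⇒ sig = [2:1,1]
  • {3,9}:  v_{3} + v_{9} = v_{1} + v_{8}  ⇒ sig = [2:1,1]
  • {5,7}:  v_{5} + v_{7} = v_{4} + v_{9}  ⇒ sig = [2:1,1]
  • {2,3}:  v_{2} + v_{3} = v_{4} + v_{6} + v_{8}  ⇒ sig = [2:1,1,1]
  • {3,5}:  v_{3} + v_{5} = v_{1} + v_{4} + 2·v_{8}  ⇒ sig = [2:1,1,2]
  • {4,6,9}:  v_{4} + v_{6} + v_{9} = 0  ⇒ sig = [3:]
  • {0,4,8}:  v_{0} + v_{4} + v_{8} = v_{3}  ⇒ sig = [3:1]
  • {0,4,9}:  v_{0} + v_{4} + v_{9} = v_{1}  ⇒ sig = [3:1]
  • {4,8,9}:  v_{4} + v_{8} + v_{9} = v_{5}  ⇒ sig = [3:1]

Sorted signature multiset PRS(X):
    |P|=2: 11 collections, coeffs (), (), (1), (1), (1), (1,1), (1,1), (1,1), (1,1), (1,1,1), (1,1,2)
    |P|=3: 4 collections, coeffs (), (1), (1), (1)


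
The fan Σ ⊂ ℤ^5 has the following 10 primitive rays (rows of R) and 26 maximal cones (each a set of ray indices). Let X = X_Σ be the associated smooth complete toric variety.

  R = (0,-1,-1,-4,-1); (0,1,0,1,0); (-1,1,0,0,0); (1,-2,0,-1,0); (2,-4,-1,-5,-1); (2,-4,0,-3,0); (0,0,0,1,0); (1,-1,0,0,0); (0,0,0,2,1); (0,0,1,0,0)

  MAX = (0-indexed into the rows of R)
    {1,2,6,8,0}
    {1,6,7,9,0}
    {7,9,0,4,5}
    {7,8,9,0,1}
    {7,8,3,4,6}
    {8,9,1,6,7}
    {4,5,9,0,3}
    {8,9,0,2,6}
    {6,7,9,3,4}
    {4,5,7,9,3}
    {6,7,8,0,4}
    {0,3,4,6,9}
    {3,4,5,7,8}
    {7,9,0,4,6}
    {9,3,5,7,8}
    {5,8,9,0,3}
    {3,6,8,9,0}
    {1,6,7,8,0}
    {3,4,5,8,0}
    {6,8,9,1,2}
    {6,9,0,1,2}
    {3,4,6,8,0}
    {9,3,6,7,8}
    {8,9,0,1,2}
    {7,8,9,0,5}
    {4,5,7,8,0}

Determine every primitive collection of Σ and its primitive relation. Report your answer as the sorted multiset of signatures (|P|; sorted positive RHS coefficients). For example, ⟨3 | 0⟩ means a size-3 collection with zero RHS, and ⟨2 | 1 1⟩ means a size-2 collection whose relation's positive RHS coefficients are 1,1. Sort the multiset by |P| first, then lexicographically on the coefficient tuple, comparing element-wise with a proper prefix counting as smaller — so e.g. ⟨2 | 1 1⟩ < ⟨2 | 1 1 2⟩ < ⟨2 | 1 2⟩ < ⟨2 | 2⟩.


12 collections generate NE(X_Σ); each relation:

  • {2,7}:  v_{2} + v_{7} = 0  so sig = ⟨2 | 0⟩
  • {1,3}:  v_{1} + v_{3} = v_{7}  so sig = ⟨2 | 1⟩
  • {2,4}:  v_{2} + v_{4} = v_{0} + v_{3}  so sig = ⟨2 | 1 1⟩
  • {2,3}:  v_{2} + v_{3} = v_{0} + v_{6} + v_{8} + v_{9}  so sig = ⟨2 | 1 1 1 1⟩
  • {2,5}:  v_{2} + v_{5} = v_{0} + v_{3} + v_{8} + v_{9}  so sig = ⟨2 | 1 1 1 1⟩
  • {1,5}:  v_{1} + v_{5} = v_{0} + 2·v_{7} + v_{8} + v_{9}  so sig = ⟨2 | 1 1 1 2⟩
  • {1,4}:  v_{1} + v_{4} = v_{0} + 2·v_{7}  so sig = ⟨2 | 1 2⟩
  • {5,6}:  v_{5} + v_{6} = 2·v_{3}  so sig = ⟨2 | 2⟩
  • {0,3,7}:  v_{0} + v_{3} + v_{7} = v_{4}  so sig = ⟨3 | 1⟩
  • {4,8,9}:  v_{4} + v_{8} + v_{9} = v_{5}  so sig = ⟨3 | 1⟩
  • {0,1,6,8,9}:  v_{0} + v_{1} + v_{6} + v_{8} + v_{9} = 0  so sig = ⟨5 | 0⟩
  • {0,6,7,8,9}:  v_{0} + v_{6} + v_{7} + v_{8} + v_{9} = v_{3}  so sig = ⟨5 | 1⟩

Hence PRS(X_Σ) =
    ⟨2 | 0⟩
    ⟨2 | 1⟩
    ⟨2 | 1 1⟩
    ⟨2 | 1 1 1 1⟩
    ⟨2 | 1 1 1 1⟩
    ⟨2 | 1 1 1 2⟩
    ⟨2 | 1 2⟩
    ⟨2 | 2⟩
    ⟨3 | 1⟩
    ⟨3 | 1⟩
    ⟨5 | 0⟩
    ⟨5 | 1⟩


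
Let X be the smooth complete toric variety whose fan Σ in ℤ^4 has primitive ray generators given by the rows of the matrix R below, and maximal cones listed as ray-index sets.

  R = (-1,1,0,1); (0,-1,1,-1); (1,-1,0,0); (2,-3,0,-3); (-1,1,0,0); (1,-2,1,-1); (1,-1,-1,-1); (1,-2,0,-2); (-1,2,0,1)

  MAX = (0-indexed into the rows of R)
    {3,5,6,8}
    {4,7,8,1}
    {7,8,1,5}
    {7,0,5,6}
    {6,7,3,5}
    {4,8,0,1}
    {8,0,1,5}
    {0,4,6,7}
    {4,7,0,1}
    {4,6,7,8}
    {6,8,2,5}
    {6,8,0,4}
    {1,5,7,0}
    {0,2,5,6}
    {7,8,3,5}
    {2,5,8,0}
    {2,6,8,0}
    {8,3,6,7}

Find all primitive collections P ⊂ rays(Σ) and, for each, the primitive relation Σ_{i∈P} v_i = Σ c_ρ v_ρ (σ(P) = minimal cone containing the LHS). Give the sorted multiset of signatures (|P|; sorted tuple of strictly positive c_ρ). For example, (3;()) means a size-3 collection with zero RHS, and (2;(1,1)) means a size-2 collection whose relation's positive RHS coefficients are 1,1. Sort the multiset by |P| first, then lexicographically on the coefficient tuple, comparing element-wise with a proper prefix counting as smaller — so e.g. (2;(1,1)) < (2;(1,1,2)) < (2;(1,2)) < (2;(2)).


Primitive collections (12):

  {2,4}:  v_{2} + v_{4} = 0  ⟹  sig = (2;())
  {0,3}:  v_{0} + v_{3} = v_{7}  ⟹  sig = (2;(1))
  {1,2}:  v_{1} + v_{2} = v_{5}  ⟹  sig = (2;(1))
  {1,6}:  v_{1} + v_{6} = v_{7}  ⟹  sig = (2;(1))
  {4,5}:  v_{4} + v_{5} = v_{1}  ⟹  sig = (2;(1))
  {2,7}:  v_{2} + v_{7} = v_{5} + v_{6}  ⟹  sig = (2;(1,1))
  {1,3}:  v_{1} + v_{3} = v_{5} + 2·v_{7} + v_{8}  ⟹  sig = (2;(1,1,2))
  {3,4}:  v_{3} + v_{4} = 2·v_{7} + v_{8}  ⟹  sig = (2;(1,2))
  {2,3}:  v_{2} + v_{3} = 2·v_{5} + 2·v_{6} + v_{8}  ⟹  sig = (2;(1,2,2))
  {0,7,8}:  v_{0} + v_{7} + v_{8} = v_{4}  ⟹  sig = (3;(1))
  {0,5,6,8}:  v_{0} + v_{5} + v_{6} + v_{8} = 0  ⟹  sig = (4;())
  {5,6,7,8}:  v_{5} + v_{6} + v_{7} + v_{8} = v_{3}  ⟹  sig = (4;(1))

Sorted signature multiset PRS(X):
    (2;())
    (2;(1))
    (2;(1))
    (2;(1))
    (2;(1))
    (2;(1,1))
    (2;(1,1,2))
    (2;(1,2))
    (2;(1,2,2))
    (3;(1))
    (4;())
    (4;(1))


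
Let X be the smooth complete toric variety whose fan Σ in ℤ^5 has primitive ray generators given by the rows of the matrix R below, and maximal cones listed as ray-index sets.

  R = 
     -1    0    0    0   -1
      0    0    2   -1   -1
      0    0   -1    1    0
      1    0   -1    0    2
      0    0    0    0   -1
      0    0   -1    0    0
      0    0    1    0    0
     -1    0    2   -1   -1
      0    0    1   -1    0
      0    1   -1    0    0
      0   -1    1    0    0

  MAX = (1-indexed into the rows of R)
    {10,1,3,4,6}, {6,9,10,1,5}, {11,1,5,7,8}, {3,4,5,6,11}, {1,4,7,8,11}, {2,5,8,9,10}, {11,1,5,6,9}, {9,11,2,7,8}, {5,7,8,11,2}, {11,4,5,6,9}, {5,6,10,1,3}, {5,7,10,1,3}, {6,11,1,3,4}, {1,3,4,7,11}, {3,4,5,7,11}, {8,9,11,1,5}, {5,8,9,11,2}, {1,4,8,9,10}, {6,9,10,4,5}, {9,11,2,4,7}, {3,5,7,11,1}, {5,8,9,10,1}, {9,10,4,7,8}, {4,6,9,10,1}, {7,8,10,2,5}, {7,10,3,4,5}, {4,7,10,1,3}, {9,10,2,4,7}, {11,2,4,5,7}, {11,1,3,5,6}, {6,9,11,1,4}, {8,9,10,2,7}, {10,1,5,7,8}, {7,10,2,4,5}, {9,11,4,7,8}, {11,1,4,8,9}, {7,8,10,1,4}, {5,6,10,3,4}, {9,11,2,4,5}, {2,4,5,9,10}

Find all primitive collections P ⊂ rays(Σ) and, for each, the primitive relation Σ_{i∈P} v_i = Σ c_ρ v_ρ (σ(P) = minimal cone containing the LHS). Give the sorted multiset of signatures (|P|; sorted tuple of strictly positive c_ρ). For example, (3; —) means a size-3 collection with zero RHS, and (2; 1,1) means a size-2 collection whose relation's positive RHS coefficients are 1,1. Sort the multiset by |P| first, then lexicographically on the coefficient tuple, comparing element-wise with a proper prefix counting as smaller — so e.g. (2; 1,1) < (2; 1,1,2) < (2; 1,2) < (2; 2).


13 minimal non-faces of Δ(Σ) (on 11 rays):

  {3,9}:  v_{3} + v_{9} = 0  ⟹  sig = (2; —)
  {6,7}:  v_{6} + v_{7} = 0  ⟹  sig = (2; —)
  {10,11}:  v_{10} + v_{11} = 0  ⟹  sig = (2; —)
  {1,2}:  v_{1} + v_{2} = v_{5} + v_{8}  ⟹  sig = (2; 1,1)
  {2,3}:  v_{2} + v_{3} = v_{5} + v_{7}  ⟹  sig = (2; 1,1)
  {2,6}:  v_{2} + v_{6} = v_{5} + v_{9}  ⟹  sig = (2; 1,1)
  {3,8}:  v_{3} + v_{8} = v_{1} + v_{7}  ⟹  sig = (2; 1,1)
  {6,8}:  v_{6} + v_{8} = v_{1} + v_{9}  ⟹  sig = (2; 1,1)
  {1,4,5}:  v_{1} + v_{4} + v_{5} = v_{6}  ⟹  sig = (3; 1)
  {1,7,9}:  v_{1} + v_{7} + v_{9} = v_{8}  ⟹  sig = (3; 1)
  {4,5,8}:  v_{4} + v_{5} + v_{8} = v_{9}  ⟹  sig = (3; 1)
  {5,7,9}:  v_{5} + v_{7} + v_{9} = v_{2}  ⟹  sig = (3; 1)
  {2,4,8}:  v_{2} + v_{4} + v_{8} = v_{7} + 2·v_{9}  ⟹  sig = (3; 1,2)

Signatures (|P|; sorted positive RHS coefficients), sorted:
{ (2; —) ×3,  (2; 1,1) ×5,  (3; 1) ×4,  (3; 1,2) }


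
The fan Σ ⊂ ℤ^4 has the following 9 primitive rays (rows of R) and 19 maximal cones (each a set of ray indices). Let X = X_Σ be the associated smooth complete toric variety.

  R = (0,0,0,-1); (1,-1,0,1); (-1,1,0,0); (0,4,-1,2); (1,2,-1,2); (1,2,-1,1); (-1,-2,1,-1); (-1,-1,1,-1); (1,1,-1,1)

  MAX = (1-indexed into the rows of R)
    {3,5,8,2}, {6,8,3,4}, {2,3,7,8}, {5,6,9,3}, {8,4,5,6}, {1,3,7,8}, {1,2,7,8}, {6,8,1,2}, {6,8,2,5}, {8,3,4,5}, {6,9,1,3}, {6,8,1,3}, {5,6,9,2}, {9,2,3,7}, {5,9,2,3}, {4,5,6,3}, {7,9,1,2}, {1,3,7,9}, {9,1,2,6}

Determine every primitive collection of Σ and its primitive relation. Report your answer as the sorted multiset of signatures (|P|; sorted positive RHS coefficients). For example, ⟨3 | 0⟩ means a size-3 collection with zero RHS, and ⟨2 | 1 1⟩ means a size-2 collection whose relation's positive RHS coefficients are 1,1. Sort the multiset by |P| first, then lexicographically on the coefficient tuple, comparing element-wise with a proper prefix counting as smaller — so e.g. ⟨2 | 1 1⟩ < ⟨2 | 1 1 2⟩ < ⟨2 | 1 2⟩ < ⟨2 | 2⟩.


Σ has 11 primitive collections:

  P={6,7}:  v_{6} + v_{7} = 0  ⇒ sig = ⟨2 | 0⟩
  P={8,9}:  v_{8} + v_{9} = 0  ⇒ sig = ⟨2 | 0⟩
  P={1,5}:  v_{1} + v_{5} = v_{6}  ⇒ sig = ⟨2 | 1⟩
  P={5,7}:  v_{5} + v_{7} = v_{2} + v_{3}  ⇒ sig = ⟨2 | 1 1⟩
  P={4,7}:  v_{4} + v_{7} = v_{3} + v_{5} + v_{8}  ⇒ sig = ⟨2 | 1 1 1⟩
  P={4,9}:  v_{4} + v_{9} = v_{3} + v_{5} + v_{6}  ⇒ sig = ⟨2 | 1 1 1⟩
  P={1,4}:  v_{1} + v_{4} = v_{3} + 2·v_{6} + v_{8}  ⇒ sig = ⟨2 | 1 1 2⟩
  P={2,4}:  v_{2} + v_{4} = 2·v_{5} + v_{8}  ⇒ sig = ⟨2 | 1 2⟩
  P={1,2,3}:  v_{1} + v_{2} + v_{3} = 0  ⇒ sig = ⟨3 | 0⟩
  P={2,3,6}:  v_{2} + v_{3} + v_{6} = v_{5}  ⇒ sig = ⟨3 | 1⟩
  P={3,5,6,8}:  v_{3} + v_{5} + v_{6} + v_{8} = v_{4}  ⇒ sig = ⟨4 | 1⟩

Signatures (|P|; sorted positive RHS coefficients), sorted:
    |P|=2: 8 collections, coeffs (), (), (1), (1,1), (1,1,1), (1,1,1), (1,1,2), (1,2)
    |P|=3: 2 collections, coeffs (), (1)
    |P|=4: 1 collection, coeffs (1)


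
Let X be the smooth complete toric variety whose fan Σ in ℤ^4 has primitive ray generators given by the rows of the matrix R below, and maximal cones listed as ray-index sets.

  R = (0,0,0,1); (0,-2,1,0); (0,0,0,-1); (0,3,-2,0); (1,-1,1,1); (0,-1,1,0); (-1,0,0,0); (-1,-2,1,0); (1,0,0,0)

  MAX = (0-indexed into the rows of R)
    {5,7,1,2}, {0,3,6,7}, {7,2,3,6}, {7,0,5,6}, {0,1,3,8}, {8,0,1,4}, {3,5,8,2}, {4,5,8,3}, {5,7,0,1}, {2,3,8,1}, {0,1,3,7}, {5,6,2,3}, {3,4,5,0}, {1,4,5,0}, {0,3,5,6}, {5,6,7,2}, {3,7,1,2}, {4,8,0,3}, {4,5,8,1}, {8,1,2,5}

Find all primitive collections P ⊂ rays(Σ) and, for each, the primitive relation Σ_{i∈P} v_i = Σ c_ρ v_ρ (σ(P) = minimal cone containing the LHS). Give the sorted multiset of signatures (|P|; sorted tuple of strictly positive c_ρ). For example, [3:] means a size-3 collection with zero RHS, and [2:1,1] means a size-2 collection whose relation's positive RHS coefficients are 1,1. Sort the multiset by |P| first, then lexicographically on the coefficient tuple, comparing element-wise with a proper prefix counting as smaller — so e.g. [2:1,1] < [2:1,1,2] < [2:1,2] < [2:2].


11 collections generate NE(X_Σ); each relation:

  • {0,2}:  v_{0} + v_{2} = 0  →  sig = [2:]
  • {6,8}:  v_{6} + v_{8} = 0  →  sig = [2:]
  • {1,6}:  v_{1} + v_{6} = v_{7}  →  sig = [2:1]
  • {7,8}:  v_{7} + v_{8} = v_{1}  →  sig = [2:1]
  • {2,4}:  v_{2} + v_{4} = v_{5} + v_{8}  →  sig = [2:1,1]
  • {4,6}:  v_{4} + v_{6} = v_{0} + v_{5}  →  sig = [2:1,1]
  • {4,7}:  v_{4} + v_{7} = v_{0} + v_{1} + v_{5}  →  sig = [2:1,1,1]
  • {1,3,5}:  v_{1} + v_{3} + v_{5} = 0  →  sig = [3:]
  • {0,5,8}:  v_{0} + v_{5} + v_{8} = v_{4}  →  sig = [3:1]
  • {3,5,7}:  v_{3} + v_{5} + v_{7} = v_{6}  →  sig = [3:1]
  • {1,3,4}:  v_{1} + v_{3} + v_{4} = v_{0} + v_{8}  →  sig = [3:1,1]

Sorted signature multiset PRS(X):
    [2:]
    [2:]
    [2:1]
    [2:1]
    [2:1,1]
    [2:1,1]
    [2:1,1,1]
    [3:]
    [3:1]
    [3:1]
    [3:1,1]


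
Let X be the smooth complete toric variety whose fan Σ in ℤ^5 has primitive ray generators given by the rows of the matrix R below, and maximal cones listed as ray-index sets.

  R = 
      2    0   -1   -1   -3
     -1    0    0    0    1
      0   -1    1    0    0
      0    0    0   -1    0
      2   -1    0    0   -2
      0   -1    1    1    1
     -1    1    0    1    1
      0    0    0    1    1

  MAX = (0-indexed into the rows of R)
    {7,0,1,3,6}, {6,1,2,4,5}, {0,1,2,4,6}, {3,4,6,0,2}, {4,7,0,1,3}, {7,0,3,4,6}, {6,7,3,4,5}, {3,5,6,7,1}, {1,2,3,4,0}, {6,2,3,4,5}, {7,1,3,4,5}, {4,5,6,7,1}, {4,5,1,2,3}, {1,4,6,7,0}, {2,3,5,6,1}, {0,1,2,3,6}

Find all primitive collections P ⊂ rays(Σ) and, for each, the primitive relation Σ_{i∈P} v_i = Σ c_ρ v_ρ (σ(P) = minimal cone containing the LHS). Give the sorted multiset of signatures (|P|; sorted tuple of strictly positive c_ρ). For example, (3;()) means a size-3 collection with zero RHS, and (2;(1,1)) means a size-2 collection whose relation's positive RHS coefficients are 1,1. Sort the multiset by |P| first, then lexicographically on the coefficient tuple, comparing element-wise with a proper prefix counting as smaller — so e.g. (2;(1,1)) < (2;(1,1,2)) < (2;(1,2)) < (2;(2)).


The 3 primitive collections of Σ (r=8, n=5):

  {0,5}:  v_{0} + v_{5} = v_{4} ; sig = (2;(1))
  {2,7}:  v_{2} + v_{7} = v_{5} ; sig = (2;(1))
  {1,3,4,6}:  v_{1} + v_{3} + v_{4} + v_{6} = 0 ; sig = (4;())

Hence PRS(X_Σ) =
{ (2;(1)) ×2,  (4;()) }


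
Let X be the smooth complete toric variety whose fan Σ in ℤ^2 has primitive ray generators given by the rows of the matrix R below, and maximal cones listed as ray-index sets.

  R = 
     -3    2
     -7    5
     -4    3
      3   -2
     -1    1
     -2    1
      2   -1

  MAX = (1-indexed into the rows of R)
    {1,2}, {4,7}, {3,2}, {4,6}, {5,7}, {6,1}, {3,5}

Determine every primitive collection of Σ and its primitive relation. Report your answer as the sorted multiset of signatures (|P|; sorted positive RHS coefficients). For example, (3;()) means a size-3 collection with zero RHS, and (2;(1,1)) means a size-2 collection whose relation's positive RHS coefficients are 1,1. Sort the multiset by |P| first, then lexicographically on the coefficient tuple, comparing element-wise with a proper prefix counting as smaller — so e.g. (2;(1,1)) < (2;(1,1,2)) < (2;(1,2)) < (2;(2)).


Δ(Σ) — 7 vertices, 14 min non-faces:

  • {1,4}:  v_{1} + v_{4} = 0 — sig = (2;())
  • {6,7}:  v_{6} + v_{7} = 0 — sig = (2;())
  • {1,3}:  v_{1} + v_{3} = v_{2} — sig = (2;(1))
  • {1,5}:  v_{1} + v_{5} = v_{3} — sig = (2;(1))
  • {1,7}:  v_{1} + v_{7} = v_{5} — sig = (2;(1))
  • {2,4}:  v_{2} + v_{4} = v_{3} — sig = (2;(1))
  • {3,4}:  v_{3} + v_{4} = v_{5} — sig = (2;(1))
  • {4,5}:  v_{4} + v_{5} = v_{7} — sig = (2;(1))
  • {5,6}:  v_{5} + v_{6} = v_{1} — sig = (2;(1))
  • {2,7}:  v_{2} + v_{7} = v_{3} + v_{5} — sig = (2;(1,1))
  • {2,5}:  v_{2} + v_{5} = 2·v_{3} — sig = (2;(2))
  • {3,6}:  v_{3} + v_{6} = 2·v_{1} — sig = (2;(2))
  • {3,7}:  v_{3} + v_{7} = 2·v_{5} — sig = (2;(2))
  • {2,6}:  v_{2} + v_{6} = 3·v_{1} — sig = (2;(3))

so the primitive-relation signature multiset is
[(2;()), (2;()), (2;(1)), (2;(1)), (2;(1)), (2;(1)), (2;(1)), (2;(1)), (2;(1)), (2;(1,1)), (2;(2)), (2;(2)), (2;(2)), (2;(3))]


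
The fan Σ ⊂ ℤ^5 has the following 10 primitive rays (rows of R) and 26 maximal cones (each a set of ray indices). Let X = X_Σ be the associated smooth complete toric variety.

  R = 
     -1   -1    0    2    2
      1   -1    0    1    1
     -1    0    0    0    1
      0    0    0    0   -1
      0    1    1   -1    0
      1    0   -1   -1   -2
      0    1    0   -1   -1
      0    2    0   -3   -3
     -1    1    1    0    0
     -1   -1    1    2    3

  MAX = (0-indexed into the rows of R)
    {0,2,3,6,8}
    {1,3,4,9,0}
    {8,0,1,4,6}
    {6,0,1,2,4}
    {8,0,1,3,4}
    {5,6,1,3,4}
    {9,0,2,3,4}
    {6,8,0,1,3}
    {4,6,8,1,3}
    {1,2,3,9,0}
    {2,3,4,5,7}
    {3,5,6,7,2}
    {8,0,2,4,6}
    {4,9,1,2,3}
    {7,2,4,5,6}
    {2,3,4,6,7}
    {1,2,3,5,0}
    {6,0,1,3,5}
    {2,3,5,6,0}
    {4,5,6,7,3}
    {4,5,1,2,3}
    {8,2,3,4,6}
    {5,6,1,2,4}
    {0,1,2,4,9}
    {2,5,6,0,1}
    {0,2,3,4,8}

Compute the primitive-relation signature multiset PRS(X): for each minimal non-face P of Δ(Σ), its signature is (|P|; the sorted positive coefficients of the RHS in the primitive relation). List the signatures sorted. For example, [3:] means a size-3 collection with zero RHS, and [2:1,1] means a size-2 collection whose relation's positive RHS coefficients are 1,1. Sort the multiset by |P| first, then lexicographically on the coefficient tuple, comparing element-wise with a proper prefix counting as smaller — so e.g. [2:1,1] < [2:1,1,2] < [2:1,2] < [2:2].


Σ has 14 primitive collections:

  P = {1,7}:  v_{1} + v_{7} = v_{4} + v_{5} — sig = [2:1,1]
  P = {5,8}:  v_{5} + v_{8} = v_{3} + v_{6} — sig = [2:1,1]
  P = {6,9}:  v_{6} + v_{9} = v_{0} + v_{4} — sig = [2:1,1]
  P = {0,7}:  v_{0} + v_{7} = v_{2} + v_{3} + v_{6} — sig = [2:1,1,1]
  P = {5,9}:  v_{5} + v_{9} = v_{1} + v_{2} + v_{3} — sig = [2:1,1,1]
  P = {7,9}:  v_{7} + v_{9} = v_{2} + v_{3} + v_{4} — sig = [2:1,1,1]
  P = {7,8}:  v_{7} + v_{8} = v_{2} + 2·v_{3} + v_{4} + 2·v_{6} — sig = [2:1,1,2,2]
  P = {8,9}:  v_{8} + v_{9} = 2·v_{0} + v_{3} + 2·v_{4} — sig = [2:1,2,2]
  P = {0,4,5}:  v_{0} + v_{4} + v_{5} = 0 — sig = [3:]
  P = {1,2,8}:  v_{1} + v_{2} + v_{8} = v_{0} + v_{4} — sig = [3:1,1]
  P = {1,2,3,6}:  v_{1} + v_{2} + v_{3} + v_{6} = 0 — sig = [4:]
  P = {0,3,4,6}:  v_{0} + v_{3} + v_{4} + v_{6} = v_{8} — sig = [4:1]
  P = {0,1,2,3,4}:  v_{0} + v_{1} + v_{2} + v_{3} + v_{4} = v_{9} — sig = [5:1]
  P = {2,3,4,5,6}:  v_{2} + v_{3} + v_{4} + v_{5} + v_{6} = v_{7} — sig = [5:1]

Sorted signature multiset PRS(X):
{ [2:1,1] ×3,  [2:1,1,1] ×3,  [2:1,1,2,2],  [2:1,2,2],  [3:],  [3:1,1],  [4:],  [4:1],  [5:1] ×2 }


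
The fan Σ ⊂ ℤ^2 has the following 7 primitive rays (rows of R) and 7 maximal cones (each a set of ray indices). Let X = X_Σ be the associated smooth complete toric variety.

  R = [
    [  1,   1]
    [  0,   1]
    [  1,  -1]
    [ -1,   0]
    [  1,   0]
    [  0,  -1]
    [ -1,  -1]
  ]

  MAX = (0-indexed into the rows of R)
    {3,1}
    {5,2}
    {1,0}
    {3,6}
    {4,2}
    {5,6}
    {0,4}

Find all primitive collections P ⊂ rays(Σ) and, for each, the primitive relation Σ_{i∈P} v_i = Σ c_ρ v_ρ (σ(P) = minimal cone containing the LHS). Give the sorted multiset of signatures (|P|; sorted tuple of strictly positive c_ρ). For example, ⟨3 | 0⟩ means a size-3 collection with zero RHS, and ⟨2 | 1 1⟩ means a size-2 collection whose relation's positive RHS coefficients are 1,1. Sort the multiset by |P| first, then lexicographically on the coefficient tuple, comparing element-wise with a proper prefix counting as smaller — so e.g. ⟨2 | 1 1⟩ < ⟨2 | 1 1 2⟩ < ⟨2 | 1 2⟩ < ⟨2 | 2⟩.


Minimal non-faces — 14 found among 7 rays, 7 max cones:

  P={0,6}:  v_{0} + v_{6} = 0 — sig = ⟨2 | 0⟩
  P={1,5}:  v_{1} + v_{5} = 0 — sig = ⟨2 | 0⟩
  P={3,4}:  v_{3} + v_{4} = 0 — sig = ⟨2 | 0⟩
  P={0,3}:  v_{0} + v_{3} = v_{1} — sig = ⟨2 | 1⟩
  P={0,5}:  v_{0} + v_{5} = v_{4} — sig = ⟨2 | 1⟩
  P={1,2}:  v_{1} + v_{2} = v_{4} — sig = ⟨2 | 1⟩
  P={1,4}:  v_{1} + v_{4} = v_{0} — sig = ⟨2 | 1⟩
  P={1,6}:  v_{1} + v_{6} = v_{3} — sig = ⟨2 | 1⟩
  P={2,3}:  v_{2} + v_{3} = v_{5} — sig = ⟨2 | 1⟩
  P={3,5}:  v_{3} + v_{5} = v_{6} — sig = ⟨2 | 1⟩
  P={4,5}:  v_{4} + v_{5} = v_{2} — sig = ⟨2 | 1⟩
  P={4,6}:  v_{4} + v_{6} = v_{5} — sig = ⟨2 | 1⟩
  P={0,2}:  v_{0} + v_{2} = 2·v_{4} — sig = ⟨2 | 2⟩
  P={2,6}:  v_{2} + v_{6} = 2·v_{5} — sig = ⟨2 | 2⟩

Sorted signature multiset PRS(X):
[⟨2 | 0⟩, ⟨2 | 0⟩, ⟨2 | 0⟩, ⟨2 | 1⟩, ⟨2 | 1⟩, ⟨2 | 1⟩, ⟨2 | 1⟩, ⟨2 | 1⟩, ⟨2 | 1⟩, ⟨2 | 1⟩, ⟨2 | 1⟩, ⟨2 | 1⟩, ⟨2 | 2⟩, ⟨2 | 2⟩]


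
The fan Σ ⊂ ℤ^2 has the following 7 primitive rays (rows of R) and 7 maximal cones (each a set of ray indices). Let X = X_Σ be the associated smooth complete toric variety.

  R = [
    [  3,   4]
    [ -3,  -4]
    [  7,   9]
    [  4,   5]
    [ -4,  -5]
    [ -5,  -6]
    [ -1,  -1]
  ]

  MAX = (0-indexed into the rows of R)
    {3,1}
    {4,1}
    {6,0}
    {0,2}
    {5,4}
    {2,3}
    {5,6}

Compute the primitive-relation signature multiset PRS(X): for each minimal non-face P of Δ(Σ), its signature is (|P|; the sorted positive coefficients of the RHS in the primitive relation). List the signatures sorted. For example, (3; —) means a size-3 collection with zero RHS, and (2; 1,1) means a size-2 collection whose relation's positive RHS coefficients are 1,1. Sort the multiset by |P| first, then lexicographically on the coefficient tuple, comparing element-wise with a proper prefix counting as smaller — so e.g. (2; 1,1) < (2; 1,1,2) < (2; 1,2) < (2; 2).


14 collections generate NE(X_Σ); each relation:

  {0,1}:  v_{0} + v_{1} = 0 — sig = (2; —)
  {3,4}:  v_{3} + v_{4} = 0 — sig = (2; —)
  {0,3}:  v_{0} + v_{3} = v_{2} — sig = (2; 1)
  {0,4}:  v_{0} + v_{4} = v_{6} — sig = (2; 1)
  {1,2}:  v_{1} + v_{2} = v_{3} — sig = (2; 1)
  {1,6}:  v_{1} + v_{6} = v_{4} — sig = (2; 1)
  {2,4}:  v_{2} + v_{4} = v_{0} — sig = (2; 1)
  {3,5}:  v_{3} + v_{5} = v_{6} — sig = (2; 1)
  {3,6}:  v_{3} + v_{6} = v_{0} — sig = (2; 1)
  {4,6}:  v_{4} + v_{6} = v_{5} — sig = (2; 1)
  {2,5}:  v_{2} + v_{5} = v_{0} + v_{6} — sig = (2; 1,1)
  {0,5}:  v_{0} + v_{5} = 2·v_{6} — sig = (2; 2)
  {1,5}:  v_{1} + v_{5} = 2·v_{4} — sig = (2; 2)
  {2,6}:  v_{2} + v_{6} = 2·v_{0} — sig = (2; 2)

Signatures (|P|; sorted positive RHS coefficients), sorted:
    |P|=2: 14 collections, coeffs (), (), (1), (1), (1), (1), (1), (1), (1), (1), (1,1), (2), (2), (2)


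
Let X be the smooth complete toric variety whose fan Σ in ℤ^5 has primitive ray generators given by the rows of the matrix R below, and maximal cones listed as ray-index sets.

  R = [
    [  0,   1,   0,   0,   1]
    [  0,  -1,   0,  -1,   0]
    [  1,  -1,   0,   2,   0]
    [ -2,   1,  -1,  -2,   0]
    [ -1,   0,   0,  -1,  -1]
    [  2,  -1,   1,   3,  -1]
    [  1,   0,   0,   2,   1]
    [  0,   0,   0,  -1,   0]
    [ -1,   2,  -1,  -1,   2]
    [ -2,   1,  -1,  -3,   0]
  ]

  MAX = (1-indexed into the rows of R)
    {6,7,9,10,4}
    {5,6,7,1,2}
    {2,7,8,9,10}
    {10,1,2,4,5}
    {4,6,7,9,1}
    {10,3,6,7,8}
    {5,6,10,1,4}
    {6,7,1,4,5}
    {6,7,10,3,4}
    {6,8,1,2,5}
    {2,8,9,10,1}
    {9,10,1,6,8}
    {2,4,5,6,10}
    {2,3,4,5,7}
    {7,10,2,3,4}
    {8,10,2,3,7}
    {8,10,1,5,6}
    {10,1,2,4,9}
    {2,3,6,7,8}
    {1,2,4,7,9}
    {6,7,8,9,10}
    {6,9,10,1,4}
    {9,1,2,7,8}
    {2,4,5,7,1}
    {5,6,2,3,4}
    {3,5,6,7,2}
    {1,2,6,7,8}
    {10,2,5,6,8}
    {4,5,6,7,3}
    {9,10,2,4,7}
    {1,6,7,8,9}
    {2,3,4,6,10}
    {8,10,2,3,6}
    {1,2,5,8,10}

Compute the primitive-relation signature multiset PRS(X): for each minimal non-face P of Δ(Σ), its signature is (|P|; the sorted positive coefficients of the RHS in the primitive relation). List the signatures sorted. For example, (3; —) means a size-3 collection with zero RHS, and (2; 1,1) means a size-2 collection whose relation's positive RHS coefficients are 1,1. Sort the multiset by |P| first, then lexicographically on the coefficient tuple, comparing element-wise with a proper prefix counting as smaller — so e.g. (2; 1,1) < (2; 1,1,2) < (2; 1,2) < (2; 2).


|primitive collections| = 14. Relations:

  {1,3}:  v_{1} + v_{3} = v_{7}  ⇒ sig = (2; 1)
  {4,8}:  v_{4} + v_{8} = v_{10}  ⇒ sig = (2; 1)
  {5,9}:  v_{5} + v_{9} = v_{1} + v_{4}  ⇒ sig = (2; 1,1)
  {3,9}:  v_{3} + v_{9} = 2·v_{7} + v_{10}  ⇒ sig = (2; 1,2)
  {5,7,8}:  v_{5} + v_{7} + v_{8} = 0  ⇒ sig = (3; —)
  {1,7,10}:  v_{1} + v_{7} + v_{10} = v_{9}  ⇒ sig = (3; 1)
  {5,7,10}:  v_{5} + v_{7} + v_{10} = v_{4}  ⇒ sig = (3; 1)
  {2,6,9}:  v_{2} + v_{6} + v_{9} = v_{7} + v_{8}  ⇒ sig = (3; 1,1)
  {3,5,8}:  v_{3} + v_{5} + v_{8} = v_{2} + v_{4} + v_{6}  ⇒ sig = (3; 1,1,1)
  {3,5,10}:  v_{3} + v_{5} + v_{10} = v_{2} + 2·v_{4} + v_{6}  ⇒ sig = (3; 1,1,2)
  {1,2,4,6}:  v_{1} + v_{2} + v_{4} + v_{6} = 0  ⇒ sig = (4; —)
  {1,2,6,10}:  v_{1} + v_{2} + v_{6} + v_{10} = v_{8}  ⇒ sig = (4; 1)
  {2,4,6,7}:  v_{2} + v_{4} + v_{6} + v_{7} = v_{3}  ⇒ sig = (4; 1)
  {2,6,7,10}:  v_{2} + v_{6} + v_{7} + v_{10} = v_{3} + v_{8}  ⇒ sig = (4; 1,1)

Signatures (|P|; sorted positive RHS coefficients), sorted:
    |P|=2: 4 collections, coeffs (1), (1), (1,1), (1,2)
    |P|=3: 6 collections, coeffs (), (1), (1), (1,1), (1,1,1), (1,1,2)
    |P|=4: 4 collections, coeffs (), (1), (1), (1,1)


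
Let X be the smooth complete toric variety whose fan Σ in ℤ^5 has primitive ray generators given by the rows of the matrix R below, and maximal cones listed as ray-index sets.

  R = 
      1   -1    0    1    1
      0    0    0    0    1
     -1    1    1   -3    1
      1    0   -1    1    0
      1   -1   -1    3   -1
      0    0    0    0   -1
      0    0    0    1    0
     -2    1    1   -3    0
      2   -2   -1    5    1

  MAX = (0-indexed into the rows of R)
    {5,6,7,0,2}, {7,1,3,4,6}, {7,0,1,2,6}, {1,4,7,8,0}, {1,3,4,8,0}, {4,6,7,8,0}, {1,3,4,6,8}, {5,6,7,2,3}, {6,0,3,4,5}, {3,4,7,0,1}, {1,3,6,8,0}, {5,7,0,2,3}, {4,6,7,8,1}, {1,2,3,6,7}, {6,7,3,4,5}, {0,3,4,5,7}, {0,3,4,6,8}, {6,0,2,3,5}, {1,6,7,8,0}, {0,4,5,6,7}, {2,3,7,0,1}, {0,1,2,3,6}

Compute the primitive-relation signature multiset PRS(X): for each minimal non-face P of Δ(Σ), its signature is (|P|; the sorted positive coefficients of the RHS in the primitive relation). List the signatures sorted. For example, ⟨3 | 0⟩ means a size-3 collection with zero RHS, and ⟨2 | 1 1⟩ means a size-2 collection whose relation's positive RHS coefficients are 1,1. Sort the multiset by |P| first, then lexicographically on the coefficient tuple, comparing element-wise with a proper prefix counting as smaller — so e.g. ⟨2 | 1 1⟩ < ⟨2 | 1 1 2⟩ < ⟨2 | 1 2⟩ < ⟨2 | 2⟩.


7 minimal non-faces of Δ(Σ) (on 9 rays):

  {1,5}:  v_{1} + v_{5} = 0  so sig = ⟨2 | 0⟩
  {2,4}:  v_{2} + v_{4} = 0  so sig = ⟨2 | 0⟩
  {2,8}:  v_{2} + v_{8} = v_{0} + v_{1} + v_{6}  so sig = ⟨2 | 1 1 1⟩
  {5,8}:  v_{5} + v_{8} = v_{0} + v_{4} + v_{6}  so sig = ⟨2 | 1 1 1⟩
  {3,7,8}:  v_{3} + v_{7} + v_{8} = 2·v_{1} + v_{4}  so sig = ⟨3 | 1 2⟩
  {0,1,4,6}:  v_{0} + v_{1} + v_{4} + v_{6} = v_{8}  so sig = ⟨4 | 1⟩
  {0,3,6,7}:  v_{0} + v_{3} + v_{6} + v_{7} = v_{1}  so sig = ⟨4 | 1⟩

Signatures (|P|; sorted positive RHS coefficients), sorted:
    |P|=2: 4 collections, coeffs (), (), (1,1,1), (1,1,1)
    |P|=3: 1 collection, coeffs (1,2)
    |P|=4: 2 collections, coeffs (1), (1)


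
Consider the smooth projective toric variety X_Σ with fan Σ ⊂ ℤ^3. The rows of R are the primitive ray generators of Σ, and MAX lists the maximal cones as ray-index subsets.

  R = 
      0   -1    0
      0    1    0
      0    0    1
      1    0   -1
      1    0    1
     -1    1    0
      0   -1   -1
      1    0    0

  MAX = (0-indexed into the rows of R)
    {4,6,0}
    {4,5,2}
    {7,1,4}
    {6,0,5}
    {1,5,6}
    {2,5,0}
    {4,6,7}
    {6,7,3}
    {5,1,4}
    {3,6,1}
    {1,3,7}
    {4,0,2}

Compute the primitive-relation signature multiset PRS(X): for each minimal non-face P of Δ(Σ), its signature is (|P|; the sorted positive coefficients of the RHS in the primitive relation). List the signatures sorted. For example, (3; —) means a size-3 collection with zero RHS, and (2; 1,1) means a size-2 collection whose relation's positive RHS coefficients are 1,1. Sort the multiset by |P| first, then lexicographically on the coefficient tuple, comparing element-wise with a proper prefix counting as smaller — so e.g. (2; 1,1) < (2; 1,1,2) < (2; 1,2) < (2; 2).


14 collections generate NE(X_Σ); each relation:

  • {0,1}:  v_{0} + v_{1} = 0  ⇒ sig = (2; —)
  • {2,3}:  v_{2} + v_{3} = v_{7}  ⇒ sig = (2; 1)
  • {2,6}:  v_{2} + v_{6} = v_{0}  ⇒ sig = (2; 1)
  • {2,7}:  v_{2} + v_{7} = v_{4}  ⇒ sig = (2; 1)
  • {5,7}:  v_{5} + v_{7} = v_{1}  ⇒ sig = (2; 1)
  • {0,3}:  v_{0} + v_{3} = v_{6} + v_{7}  ⇒ sig = (2; 1,1)
  • {0,7}:  v_{0} + v_{7} = v_{4} + v_{6}  ⇒ sig = (2; 1,1)
  • {1,2}:  v_{1} + v_{2} = v_{4} + v_{5}  ⇒ sig = (2; 1,1)
  • {3,5}:  v_{3} + v_{5} = 2·v_{1} + v_{6}  ⇒ sig = (2; 1,2)
  • {3,4}:  v_{3} + v_{4} = 2·v_{7}  ⇒ sig = (2; 2)
  • {4,5,6}:  v_{4} + v_{5} + v_{6} = 0  ⇒ sig = (3; —)
  • {0,4,5}:  v_{0} + v_{4} + v_{5} = v_{2}  ⇒ sig = (3; 1)
  • {1,4,6}:  v_{1} + v_{4} + v_{6} = v_{7}  ⇒ sig = (3; 1)
  • {1,6,7}:  v_{1} + v_{6} + v_{7} = v_{3}  ⇒ sig = (3; 1)

Signatures (|P|; sorted positive RHS coefficients), sorted:
{ (2; —),  (2; 1) ×4,  (2; 1,1) ×3,  (2; 1,2),  (2; 2),  (3; —),  (3; 1) ×3 }


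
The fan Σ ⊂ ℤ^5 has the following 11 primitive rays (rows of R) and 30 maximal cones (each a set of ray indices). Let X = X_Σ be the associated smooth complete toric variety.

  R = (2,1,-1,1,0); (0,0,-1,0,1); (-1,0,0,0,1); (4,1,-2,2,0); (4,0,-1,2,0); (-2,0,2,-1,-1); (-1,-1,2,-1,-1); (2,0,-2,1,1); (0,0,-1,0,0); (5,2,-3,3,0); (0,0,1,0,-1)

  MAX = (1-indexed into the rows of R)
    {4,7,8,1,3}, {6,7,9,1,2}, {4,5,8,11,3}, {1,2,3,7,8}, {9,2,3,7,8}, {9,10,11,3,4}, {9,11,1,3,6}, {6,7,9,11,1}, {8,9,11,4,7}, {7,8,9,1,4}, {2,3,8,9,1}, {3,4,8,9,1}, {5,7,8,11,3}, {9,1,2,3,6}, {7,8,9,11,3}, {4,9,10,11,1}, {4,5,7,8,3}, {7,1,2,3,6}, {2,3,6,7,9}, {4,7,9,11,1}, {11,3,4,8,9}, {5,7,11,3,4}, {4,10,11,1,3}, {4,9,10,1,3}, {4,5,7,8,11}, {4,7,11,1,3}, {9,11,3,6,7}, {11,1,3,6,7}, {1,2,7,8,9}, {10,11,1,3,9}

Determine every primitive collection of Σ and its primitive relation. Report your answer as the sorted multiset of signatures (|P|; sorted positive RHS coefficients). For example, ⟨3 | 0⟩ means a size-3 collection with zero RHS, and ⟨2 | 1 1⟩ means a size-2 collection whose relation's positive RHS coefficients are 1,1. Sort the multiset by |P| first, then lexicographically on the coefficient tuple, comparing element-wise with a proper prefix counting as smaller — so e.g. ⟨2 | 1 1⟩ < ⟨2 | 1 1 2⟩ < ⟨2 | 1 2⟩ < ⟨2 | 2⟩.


18 minimal non-faces of Δ(Σ) (on 11 rays):

  {2,11}:  v_{2} + v_{11} = 0 ; sig = ⟨2 | 0⟩
  {6,8}:  v_{6} + v_{8} = 0 ; sig = ⟨2 | 0⟩
  {2,4}:  v_{2} + v_{4} = v_{1} + v_{8} ; sig = ⟨2 | 1 1⟩
  {4,6}:  v_{4} + v_{6} = v_{1} + v_{11} ; sig = ⟨2 | 1 1⟩
  {7,10}:  v_{7} + v_{10} = v_{4} + v_{11} ; sig = ⟨2 | 1 1⟩
  {2,5}:  v_{2} + v_{5} = v_{3} + v_{4} + v_{7} + v_{8} ; sig = ⟨2 | 1 1 1 1⟩
  {2,10}:  v_{2} + v_{10} = v_{1} + v_{3} + v_{4} + v_{9} ; sig = ⟨2 | 1 1 1 1⟩
  {5,6}:  v_{5} + v_{6} = v_{3} + v_{4} + v_{7} + v_{11} ; sig = ⟨2 | 1 1 1 1⟩
  {1,5}:  v_{1} + v_{5} = v_{3} + 2·v_{4} + v_{7} ; sig = ⟨2 | 1 1 2⟩
  {8,10}:  v_{8} + v_{10} = v_{3} + 2·v_{4} + v_{9} ; sig = ⟨2 | 1 1 2⟩
  {5,10}:  v_{5} + v_{10} = v_{3} + 2·v_{4} + v_{8} + 2·v_{11} ; sig = ⟨2 | 1 1 2 2⟩
  {6,10}:  v_{6} + v_{10} = 2·v_{1} + v_{3} + v_{9} + 2·v_{11} ; sig = ⟨2 | 1 1 2 2⟩
  {5,9}:  v_{5} + v_{9} = 2·v_{8} + 2·v_{11} ; sig = ⟨2 | 2 2⟩
  {1,8,11}:  v_{1} + v_{8} + v_{11} = v_{4} ; sig = ⟨3 | 1⟩
  {1,3,7,9}:  v_{1} + v_{3} + v_{7} + v_{9} = 0 ; sig = ⟨4 | 0⟩
  {3,4,7,9}:  v_{3} + v_{4} + v_{7} + v_{9} = v_{8} + v_{11} ; sig = ⟨4 | 1 1⟩
  {1,3,4,9,11}:  v_{1} + v_{3} + v_{4} + v_{9} + v_{11} = v_{10} ; sig = ⟨5 | 1⟩
  {3,4,7,8,11}:  v_{3} + v_{4} + v_{7} + v_{8} + v_{11} = v_{5} ; sig = ⟨5 | 1⟩

Sorted signature multiset PRS(X):
    |P|=2: 13 collections, coeffs (), (), (1,1), (1,1), (1,1), (1,1,1,1), (1,1,1,1), (1,1,1,1), (1,1,2), (1,1,2), (1,1,2,2), (1,1,2,2), (2,2)
    |P|=3: 1 collection, coeffs (1)
    |P|=4: 2 collections, coeffs (), (1,1)
    |P|=5: 2 collections, coeffs (1), (1)


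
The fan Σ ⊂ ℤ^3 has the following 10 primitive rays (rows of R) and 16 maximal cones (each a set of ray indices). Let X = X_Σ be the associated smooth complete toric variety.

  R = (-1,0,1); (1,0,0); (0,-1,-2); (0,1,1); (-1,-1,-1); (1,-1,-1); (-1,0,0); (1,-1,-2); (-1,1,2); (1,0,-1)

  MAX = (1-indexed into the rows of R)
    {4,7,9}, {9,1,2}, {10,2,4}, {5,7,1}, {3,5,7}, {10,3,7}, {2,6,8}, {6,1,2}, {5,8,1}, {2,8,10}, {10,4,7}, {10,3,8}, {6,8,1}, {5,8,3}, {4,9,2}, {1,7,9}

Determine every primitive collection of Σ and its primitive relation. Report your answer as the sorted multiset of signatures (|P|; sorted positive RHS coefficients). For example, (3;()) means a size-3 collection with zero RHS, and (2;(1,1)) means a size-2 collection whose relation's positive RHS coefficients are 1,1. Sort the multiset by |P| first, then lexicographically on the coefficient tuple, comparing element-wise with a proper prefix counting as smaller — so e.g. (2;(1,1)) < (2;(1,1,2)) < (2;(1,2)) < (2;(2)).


The 22 primitive collections of Σ (r=10, n=3):

  • {1,10}:  v_{1} + v_{10} = 0  ⇒ sig = (2;())
  • {2,7}:  v_{2} + v_{7} = 0  ⇒ sig = (2;())
  • {8,9}:  v_{8} + v_{9} = 0  ⇒ sig = (2;())
  • {1,3}:  v_{1} + v_{3} = v_{5}  ⇒ sig = (2;(1))
  • {1,4}:  v_{1} + v_{4} = v_{9}  ⇒ sig = (2;(1))
  • {2,3}:  v_{2} + v_{3} = v_{8}  ⇒ sig = (2;(1))
  • {3,9}:  v_{3} + v_{9} = v_{7}  ⇒ sig = (2;(1))
  • {4,5}:  v_{4} + v_{5} = v_{7}  ⇒ sig = (2;(1))
  • {4,6}:  v_{4} + v_{6} = v_{2}  ⇒ sig = (2;(1))
  • {4,8}:  v_{4} + v_{8} = v_{10}  ⇒ sig = (2;(1))
  • {5,10}:  v_{5} + v_{10} = v_{3}  ⇒ sig = (2;(1))
  • {7,8}:  v_{7} + v_{8} = v_{3}  ⇒ sig = (2;(1))
  • {9,10}:  v_{9} + v_{10} = v_{4}  ⇒ sig = (2;(1))
  • {2,5}:  v_{2} + v_{5} = v_{1} + v_{8}  ⇒ sig = (2;(1,1))
  • {3,4}:  v_{3} + v_{4} = v_{7} + v_{10}  ⇒ sig = (2;(1,1))
  • {5,9}:  v_{5} + v_{9} = v_{1} + v_{7}  ⇒ sig = (2;(1,1))
  • {6,7}:  v_{6} + v_{7} = v_{1} + v_{8}  ⇒ sig = (2;(1,1))
  • {6,9}:  v_{6} + v_{9} = v_{1} + v_{2}  ⇒ sig = (2;(1,1))
  • {6,10}:  v_{6} + v_{10} = v_{2} + v_{8}  ⇒ sig = (2;(1,1))
  • {3,6}:  v_{3} + v_{6} = v_{1} + 2·v_{8}  ⇒ sig = (2;(1,2))
  • {5,6}:  v_{5} + v_{6} = 2·v_{1} + 2·v_{8}  ⇒ sig = (2;(2,2))
  • {1,2,8}:  v_{1} + v_{2} + v_{8} = v_{6}  ⇒ sig = (3;(1))

Sorted signature multiset PRS(X):
    |P|=2: 21 collections, coeffs (), (), (), (1), (1), (1), (1), (1), (1), (1), (1), (1), (1), (1,1), (1,1), (1,1), (1,1), (1,1), (1,1), (1,2), (2,2)
    |P|=3: 1 collection, coeffs (1)
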